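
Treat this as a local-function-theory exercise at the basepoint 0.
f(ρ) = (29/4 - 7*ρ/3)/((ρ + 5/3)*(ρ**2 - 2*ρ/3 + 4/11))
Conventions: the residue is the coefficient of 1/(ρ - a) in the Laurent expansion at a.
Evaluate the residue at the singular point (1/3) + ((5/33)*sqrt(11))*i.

The factor ρ**2 - 2*ρ/3 + 4/11 splits as (ρ - a)(ρ - a') with a = (1/3) + ((5/33)*sqrt(11))*i, a' = (1/3) - ((5/33)*sqrt(11))*i. At the order-1 pole a set g(ρ) = (ρ - a)*f(ρ) = [(29/4 - 7*ρ/3)/(ρ + 5/3)] / (ρ - a').
Simple pole: residue = g(a) at a = (1/3) + ((5/33)*sqrt(11))*i, which is (-4411/3368) - ((7339/8420)*sqrt(11))*i.

The residue is (-4411/3368) - ((7339/8420)*sqrt(11))*i.


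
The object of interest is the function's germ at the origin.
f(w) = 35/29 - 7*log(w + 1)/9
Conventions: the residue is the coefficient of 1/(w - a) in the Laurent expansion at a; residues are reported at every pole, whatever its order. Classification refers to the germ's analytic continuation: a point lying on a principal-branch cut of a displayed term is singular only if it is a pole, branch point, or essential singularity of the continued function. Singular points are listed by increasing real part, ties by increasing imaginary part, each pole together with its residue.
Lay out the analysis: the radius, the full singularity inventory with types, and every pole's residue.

Radius of convergence at 0: 1.
At -1: a logarithmic branch point.

Branch term (-7/9)*log(1 - w/(-1)): its argument vanishes at w = -1, a logarithmic branch point, modulus 1.
The radius of convergence is the smallest modulus among the singular points: 1.


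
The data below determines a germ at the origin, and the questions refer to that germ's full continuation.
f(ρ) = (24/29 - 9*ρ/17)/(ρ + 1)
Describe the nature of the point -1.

The denominator factor ρ + 1 vanishes at -1 and appears to the power 1; the numerator there equals 669/493, nonzero, and no other factor vanishes.
Hence a pole whose order is the multiplicity, 1.

The point is a pole of order 1.


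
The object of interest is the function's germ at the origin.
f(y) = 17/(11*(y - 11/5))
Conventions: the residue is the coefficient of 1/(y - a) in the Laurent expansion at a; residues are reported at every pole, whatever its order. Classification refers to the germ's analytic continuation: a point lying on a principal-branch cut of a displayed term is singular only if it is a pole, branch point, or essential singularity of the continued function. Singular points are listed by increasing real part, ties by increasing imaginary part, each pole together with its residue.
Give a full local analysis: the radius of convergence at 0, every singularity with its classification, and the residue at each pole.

Radius of convergence at 0: 11/5.
At 11/5: a pole of order 1; residue 17/11.

Denominator factor (y - 11/5): pole of order 1 at 11/5, modulus 11/5.
The radius of convergence is the smallest modulus among the singular points: 11/5.
At the order-1 pole 11/5 set g(y) = (y - (11/5))*f(y) = 17/11.
Simple pole: residue = g(a) at a = 11/5, which is 17/11.


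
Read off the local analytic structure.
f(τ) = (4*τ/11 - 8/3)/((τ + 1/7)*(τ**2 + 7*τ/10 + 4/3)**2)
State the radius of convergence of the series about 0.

The radius of convergence is 1/7.

Denominator factor (τ + 1/7): pole of order 1 at -1/7, modulus 1/7.
Denominator factor (τ**2 + 7*τ/10 + 4/3)^2: discriminant -1453/300, complex-conjugate roots (-7/20) + ((1/60)*sqrt(4359))*i and (-7/20) - ((1/60)*sqrt(4359))*i; poles of order 2, moduli (2/3)*sqrt(3) and (2/3)*sqrt(3).
The radius of convergence is the smallest modulus among the singular points: 1/7.


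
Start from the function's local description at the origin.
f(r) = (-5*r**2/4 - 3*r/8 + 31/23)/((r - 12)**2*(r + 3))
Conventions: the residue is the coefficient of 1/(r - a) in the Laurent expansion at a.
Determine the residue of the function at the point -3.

At the order-1 pole -3 set g(r) = (r - (-3))*f(r) = (-5*r**2/4 - 3*r/8 + 31/23)/(r - 12)**2.
Simple pole: residue = g(a) at a = -3, which is -323/8280.

The residue is -323/8280.


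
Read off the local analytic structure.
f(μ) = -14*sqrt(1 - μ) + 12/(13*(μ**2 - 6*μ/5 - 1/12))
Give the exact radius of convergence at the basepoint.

The radius of convergence is -3/5 + (1/30)*sqrt(399).

Denominator factor (μ**2 - 6*μ/5 - 1/12): discriminant 133/75, real irrational roots 3/5 + (1/30)*sqrt(399) and 3/5 - (1/30)*sqrt(399); poles of order 1, moduli 3/5 + (1/30)*sqrt(399) and -3/5 + (1/30)*sqrt(399).
Branch term (-14)*sqrt(1 - μ/(1)): its argument vanishes at μ = 1, a square-root branch point, modulus 1.
The radius of convergence is the smallest modulus among the singular points: -3/5 + (1/30)*sqrt(399).


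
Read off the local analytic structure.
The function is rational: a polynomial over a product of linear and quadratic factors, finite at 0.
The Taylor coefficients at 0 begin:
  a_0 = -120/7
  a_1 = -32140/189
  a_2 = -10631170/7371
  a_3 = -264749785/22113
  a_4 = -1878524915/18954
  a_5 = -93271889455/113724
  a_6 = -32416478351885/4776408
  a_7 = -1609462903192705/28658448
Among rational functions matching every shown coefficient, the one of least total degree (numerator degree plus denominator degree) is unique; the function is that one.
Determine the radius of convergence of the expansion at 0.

No rational of total degree below 5 reproduces all 8 coefficients; solving the [2/3] Pade equations on them gives f(d) = (4*d**2/13 + 8*d/27 + 24/7)/((d - 6/5)*(d**2 - 3*d/2 + 1/6)), whose expansion matches every shown term.
Denominator factor (d**2 - 3*d/2 + 1/6): discriminant 19/12, real irrational roots 3/4 + (1/12)*sqrt(57) and 3/4 - (1/12)*sqrt(57); poles of order 1, moduli 3/4 + (1/12)*sqrt(57) and 3/4 - (1/12)*sqrt(57).
Denominator factor (d - 6/5): pole of order 1 at 6/5, modulus 6/5.
The radius of convergence is the smallest modulus among the singular points: 3/4 - (1/12)*sqrt(57).

The radius of convergence is 3/4 - (1/12)*sqrt(57).


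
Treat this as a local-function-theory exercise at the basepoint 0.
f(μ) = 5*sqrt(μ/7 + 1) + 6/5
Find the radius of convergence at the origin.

Branch term (5)*sqrt(1 - μ/(-7)): its argument vanishes at μ = -7, a square-root branch point, modulus 7.
The radius of convergence is the smallest modulus among the singular points: 7.

The radius of convergence is 7.


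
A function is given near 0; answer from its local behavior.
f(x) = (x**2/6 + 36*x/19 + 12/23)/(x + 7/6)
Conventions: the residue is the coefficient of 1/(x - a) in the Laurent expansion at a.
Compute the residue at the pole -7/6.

At the order-1 pole -7/6 set g(x) = (x - (-7/6))*f(x) = x**2/6 + 36*x/19 + 12/23.
Simple pole: residue = g(a) at a = -7/6, which is -137995/94392.

The residue is -137995/94392.


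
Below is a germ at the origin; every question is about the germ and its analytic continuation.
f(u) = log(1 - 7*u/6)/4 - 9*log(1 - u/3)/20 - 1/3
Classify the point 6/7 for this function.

The point is a logarithmic branch point.

The term (1/4)*log(1 - u/(6/7)) has argument 1 - 6/7/(6/7) = 0 at 6/7: a logarithmic (infinitely-sheeted) branch point; the remaining terms are analytic or single-valued there.


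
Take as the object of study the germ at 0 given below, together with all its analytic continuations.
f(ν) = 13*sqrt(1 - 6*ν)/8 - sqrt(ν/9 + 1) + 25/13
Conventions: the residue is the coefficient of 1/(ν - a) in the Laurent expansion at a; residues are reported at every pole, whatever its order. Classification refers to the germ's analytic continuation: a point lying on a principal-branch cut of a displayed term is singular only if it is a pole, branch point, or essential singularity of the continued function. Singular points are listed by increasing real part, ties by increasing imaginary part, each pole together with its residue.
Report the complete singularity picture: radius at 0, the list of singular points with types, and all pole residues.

Branch term (-1)*sqrt(1 - ν/(-9)): its argument vanishes at ν = -9, a square-root branch point, modulus 9.
Branch term (13/8)*sqrt(1 - ν/(1/6)): its argument vanishes at ν = 1/6, a square-root branch point, modulus 1/6.
The radius of convergence is the smallest modulus among the singular points: 1/6.
List the singular points by increasing real part (a conjugate pair: the negative imaginary part first).

Radius of convergence at 0: 1/6.
At -9: an algebraic (square-root) branch point.
At 1/6: an algebraic (square-root) branch point.


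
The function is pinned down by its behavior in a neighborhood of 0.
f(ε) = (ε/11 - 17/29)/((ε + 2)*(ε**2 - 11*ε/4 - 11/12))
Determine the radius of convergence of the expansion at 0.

The radius of convergence is -11/8 + (7/24)*sqrt(33).

Denominator factor (ε**2 - 11*ε/4 - 11/12): discriminant 539/48, real irrational roots 11/8 + (7/24)*sqrt(33) and 11/8 - (7/24)*sqrt(33); poles of order 1, moduli 11/8 + (7/24)*sqrt(33) and -11/8 + (7/24)*sqrt(33).
Denominator factor (ε + 2): pole of order 1 at -2, modulus 2.
The radius of convergence is the smallest modulus among the singular points: -11/8 + (7/24)*sqrt(33).


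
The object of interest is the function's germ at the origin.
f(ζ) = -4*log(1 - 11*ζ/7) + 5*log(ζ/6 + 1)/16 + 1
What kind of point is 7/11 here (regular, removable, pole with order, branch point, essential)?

The term (-4)*log(1 - ζ/(7/11)) has argument 1 - 7/11/(7/11) = 0 at 7/11: a logarithmic (infinitely-sheeted) branch point; the remaining terms are analytic or single-valued there.

The point is a logarithmic branch point.


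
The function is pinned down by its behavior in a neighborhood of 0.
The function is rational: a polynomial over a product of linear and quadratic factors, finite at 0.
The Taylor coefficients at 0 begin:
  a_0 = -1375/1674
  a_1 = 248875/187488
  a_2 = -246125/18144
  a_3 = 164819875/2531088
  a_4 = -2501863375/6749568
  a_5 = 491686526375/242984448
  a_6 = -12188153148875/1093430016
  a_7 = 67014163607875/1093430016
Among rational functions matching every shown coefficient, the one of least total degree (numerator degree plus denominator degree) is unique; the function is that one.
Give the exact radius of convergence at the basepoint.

The radius of convergence is 2/11.

No rational of total degree below 5 reproduces all 8 coefficients; solving the [1/4] Pade equations on them gives f(v) = (5*v/14 + 8/31)/((v - 6/5)**3*(v + 2/11)), whose expansion matches every shown term.
Denominator factor (v - 6/5)^3: pole of order 3 at 6/5, modulus 6/5.
Denominator factor (v + 2/11): pole of order 1 at -2/11, modulus 2/11.
The radius of convergence is the smallest modulus among the singular points: 2/11.


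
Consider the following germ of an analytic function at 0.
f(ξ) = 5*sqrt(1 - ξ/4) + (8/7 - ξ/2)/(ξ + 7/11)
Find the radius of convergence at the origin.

The radius of convergence is 7/11.

Denominator factor (ξ + 7/11): pole of order 1 at -7/11, modulus 7/11.
Branch term (5)*sqrt(1 - ξ/(4)): its argument vanishes at ξ = 4, a square-root branch point, modulus 4.
The radius of convergence is the smallest modulus among the singular points: 7/11.


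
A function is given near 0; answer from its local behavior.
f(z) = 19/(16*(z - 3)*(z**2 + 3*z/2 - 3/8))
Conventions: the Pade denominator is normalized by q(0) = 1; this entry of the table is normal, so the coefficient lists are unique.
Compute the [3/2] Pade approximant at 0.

The Pade approximant has numerator coefficients [19/18, 361/810, 38/405, 76/1215]; denominator coefficients [1, -176/45, -83/27].

Taylor coefficients needed (expand at 0): a_0 = 19/18, a_1 = 247/54, a_2 = 3439/162, a_3 = 47215/486, a_4 = 649135/1458, a_5 = 8922799/4374.
Write the denominator as Q(z) = 1 + q1*z + q2*z^2. Requiring Q*f - P = O(z^6) with deg P <= 3 kills the coefficients of z^4..z^5 in Q*f:
  z^4: a_4 + q1*a_3 + q2*a_2 = 0, i.e. 649135/1458 + (47215/486)*q1 + (3439/162)*q2 = 0.
  z^5: a_5 + q1*a_4 + q2*a_3 = 0, i.e. 8922799/4374 + (649135/1458)*q1 + (47215/486)*q2 = 0.
Solving this linear system: q1 = -176/45, q2 = -83/27.
The numerator is Q*f truncated at degree 3: P0 = a_0 = 19/18; P1 = a_1 + q1*a_0 = 361/810; P2 = a_2 + q1*a_1 + q2*a_0 = 38/405; P3 = a_3 + q1*a_2 + q2*a_1 = 76/1215.


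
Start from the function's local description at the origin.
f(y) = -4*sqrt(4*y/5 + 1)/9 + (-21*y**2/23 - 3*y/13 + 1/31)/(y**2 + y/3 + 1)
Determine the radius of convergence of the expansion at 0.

The radius of convergence is 1.

Denominator factor (y**2 + y/3 + 1): discriminant -35/9, complex-conjugate roots (-1/6) + ((1/6)*sqrt(35))*i and (-1/6) - ((1/6)*sqrt(35))*i; poles of order 1, moduli 1 and 1.
Branch term (-4/9)*sqrt(1 - y/(-5/4)): its argument vanishes at y = -5/4, a square-root branch point, modulus 5/4.
The radius of convergence is the smallest modulus among the singular points: 1.


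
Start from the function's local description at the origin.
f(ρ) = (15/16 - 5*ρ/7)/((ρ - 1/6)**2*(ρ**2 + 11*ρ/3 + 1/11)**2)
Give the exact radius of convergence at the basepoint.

Denominator factor (ρ**2 + 11*ρ/3 + 1/11)^2: discriminant 1295/99, real irrational roots -11/6 + (1/66)*sqrt(14245) and -11/6 - (1/66)*sqrt(14245); poles of order 2, moduli 11/6 - (1/66)*sqrt(14245) and 11/6 + (1/66)*sqrt(14245).
Denominator factor (ρ - 1/6)^2: pole of order 2 at 1/6, modulus 1/6.
The radius of convergence is the smallest modulus among the singular points: 11/6 - (1/66)*sqrt(14245).

The radius of convergence is 11/6 - (1/66)*sqrt(14245).


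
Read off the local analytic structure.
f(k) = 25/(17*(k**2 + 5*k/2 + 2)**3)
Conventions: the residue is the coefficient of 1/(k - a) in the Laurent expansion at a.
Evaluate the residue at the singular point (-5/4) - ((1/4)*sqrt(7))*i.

The residue is ((4800/5831)*sqrt(7))*i.

The factor k**2 + 5*k/2 + 2 splits as (k - a)(k - a') with a = (-5/4) - ((1/4)*sqrt(7))*i, a' = (-5/4) + ((1/4)*sqrt(7))*i. At the order-3 pole a set g(k) = (k - a)^3*f(k) = [25/17] / (k - a')^3.
Order-3 pole: residue = g''(a)/2; g''((-5/4) - ((1/4)*sqrt(7))*i) = ((9600/5831)*sqrt(7))*i, so the residue is ((4800/5831)*sqrt(7))*i.


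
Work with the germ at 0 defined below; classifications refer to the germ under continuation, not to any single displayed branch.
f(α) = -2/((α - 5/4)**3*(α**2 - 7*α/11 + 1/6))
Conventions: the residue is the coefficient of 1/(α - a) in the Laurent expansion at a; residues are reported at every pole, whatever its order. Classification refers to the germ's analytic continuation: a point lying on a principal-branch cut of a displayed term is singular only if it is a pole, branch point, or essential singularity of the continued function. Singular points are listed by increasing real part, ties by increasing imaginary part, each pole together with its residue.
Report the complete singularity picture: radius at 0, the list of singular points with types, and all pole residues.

Denominator factor (α**2 - 7*α/11 + 1/6): discriminant -95/363, complex-conjugate roots (7/22) + ((1/66)*sqrt(285))*i and (7/22) - ((1/66)*sqrt(285))*i; poles of order 1, moduli (1/6)*sqrt(6) and (1/6)*sqrt(6).
Denominator factor (α - 5/4)^3: pole of order 3 at 5/4, modulus 5/4.
The radius of convergence is the smallest modulus among the singular points: (1/6)*sqrt(6).
The factor α**2 - 7*α/11 + 1/6 splits as (α - a)(α - a') with a = (7/22) - ((1/66)*sqrt(285))*i, a' = (7/22) + ((1/66)*sqrt(285))*i. At the order-1 pole a set g(α) = (α - a)*f(α) = [-2/(α - 5/4)**3] / (α - a').
Simple pole: residue = g(a) at a = (7/22) - ((1/66)*sqrt(285))*i, which is (373798656/119823157) + ((2027811456/11383199915)*sqrt(285))*i.
The factor α**2 - 7*α/11 + 1/6 splits as (α - a)(α - a') with a = (7/22) + ((1/66)*sqrt(285))*i, a' = (7/22) - ((1/66)*sqrt(285))*i. At the order-1 pole a set g(α) = (α - a)*f(α) = [-2/(α - 5/4)**3] / (α - a').
Simple pole: residue = g(a) at a = (7/22) + ((1/66)*sqrt(285))*i, which is (373798656/119823157) - ((2027811456/11383199915)*sqrt(285))*i.
At the order-3 pole 5/4 set g(α) = (α - (5/4))^3*f(α) = -2/(α**2 - 7*α/11 + 1/6).
Order-3 pole: residue = g''(a)/2; g''(5/4) = -1495194624/119823157, so the residue is -747597312/119823157.
List the singular points by increasing real part (a conjugate pair: the negative imaginary part first).

Radius of convergence at 0: (1/6)*sqrt(6).
At (7/22) - ((1/66)*sqrt(285))*i: a pole of order 1; residue (373798656/119823157) + ((2027811456/11383199915)*sqrt(285))*i.
At (7/22) + ((1/66)*sqrt(285))*i: a pole of order 1; residue (373798656/119823157) - ((2027811456/11383199915)*sqrt(285))*i.
At 5/4: a pole of order 3; residue -747597312/119823157.


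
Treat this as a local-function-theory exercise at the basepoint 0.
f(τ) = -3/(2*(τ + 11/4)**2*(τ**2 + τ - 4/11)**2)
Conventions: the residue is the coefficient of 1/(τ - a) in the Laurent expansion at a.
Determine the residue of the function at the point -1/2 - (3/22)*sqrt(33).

The residue is 1362944/17779581 - (160688/17779581)*sqrt(33).

The factor τ**2 + τ - 4/11 splits as (τ - a)(τ - a') with a = -1/2 - (3/22)*sqrt(33), a' = -1/2 + (3/22)*sqrt(33). At the order-2 pole a set g(τ) = (τ - a)^2*f(τ) = [-3/(2*(τ + 11/4)**2)] / (τ - a')^2.
Order-2 pole: residue = g'(a); g'(-1/2 - (3/22)*sqrt(33)) = 1362944/17779581 - (160688/17779581)*sqrt(33), so the residue is 1362944/17779581 - (160688/17779581)*sqrt(33).


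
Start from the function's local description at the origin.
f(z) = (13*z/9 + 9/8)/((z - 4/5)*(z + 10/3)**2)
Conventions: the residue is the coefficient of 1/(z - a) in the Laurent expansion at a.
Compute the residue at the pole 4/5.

The residue is 4105/30752.

At the order-1 pole 4/5 set g(z) = (z - (4/5))*f(z) = (13*z/9 + 9/8)/(z + 10/3)**2.
Simple pole: residue = g(a) at a = 4/5, which is 4105/30752.


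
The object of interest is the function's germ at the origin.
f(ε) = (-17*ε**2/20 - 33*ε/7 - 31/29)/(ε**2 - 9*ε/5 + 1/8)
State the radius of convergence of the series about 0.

Denominator factor (ε**2 - 9*ε/5 + 1/8): discriminant 137/50, real irrational roots 9/10 + (1/20)*sqrt(274) and 9/10 - (1/20)*sqrt(274); poles of order 1, moduli 9/10 + (1/20)*sqrt(274) and 9/10 - (1/20)*sqrt(274).
The radius of convergence is the smallest modulus among the singular points: 9/10 - (1/20)*sqrt(274).

The radius of convergence is 9/10 - (1/20)*sqrt(274).


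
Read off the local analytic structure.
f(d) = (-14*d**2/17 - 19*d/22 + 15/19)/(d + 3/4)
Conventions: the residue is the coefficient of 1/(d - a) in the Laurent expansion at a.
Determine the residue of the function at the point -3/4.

At the order-1 pole -3/4 set g(d) = (d - (-3/4))*f(d) = -14*d**2/17 - 19*d/22 + 15/19.
Simple pole: residue = g(a) at a = -3/4, which is 6921/7106.

The residue is 6921/7106.


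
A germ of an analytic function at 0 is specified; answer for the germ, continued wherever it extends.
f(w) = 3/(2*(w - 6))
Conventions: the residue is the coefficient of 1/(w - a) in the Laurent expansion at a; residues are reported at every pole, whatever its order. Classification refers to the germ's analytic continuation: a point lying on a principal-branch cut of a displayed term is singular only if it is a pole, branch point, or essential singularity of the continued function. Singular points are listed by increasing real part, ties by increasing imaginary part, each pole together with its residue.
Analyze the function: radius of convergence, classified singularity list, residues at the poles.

Denominator factor (w - 6): pole of order 1 at 6, modulus 6.
The radius of convergence is the smallest modulus among the singular points: 6.
At the order-1 pole 6 set g(w) = (w - (6))*f(w) = 3/2.
Simple pole: residue = g(a) at a = 6, which is 3/2.

Radius of convergence at 0: 6.
At 6: a pole of order 1; residue 3/2.


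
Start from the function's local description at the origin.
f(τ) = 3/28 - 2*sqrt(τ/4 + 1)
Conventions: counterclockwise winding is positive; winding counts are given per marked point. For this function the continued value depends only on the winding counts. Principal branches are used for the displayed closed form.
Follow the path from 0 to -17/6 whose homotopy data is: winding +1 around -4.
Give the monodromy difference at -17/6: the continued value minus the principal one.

The rational part is single-valued and drops out of the difference; each branch term changes only by its own monodromy.
(-2)*sqrt(1 - τ/(-4)): winding +1 is odd, the square root flips sign, contributing -2*(-2)*sqrt(1 - (-17/6)/(-4)) = -2*(-2)*sqrt(7/24) = (1/3)*sqrt(42).
Summing the contributions at τ = -17/6 gives (1/3)*sqrt(42).

Continued minus principal equals (1/3)*sqrt(42).


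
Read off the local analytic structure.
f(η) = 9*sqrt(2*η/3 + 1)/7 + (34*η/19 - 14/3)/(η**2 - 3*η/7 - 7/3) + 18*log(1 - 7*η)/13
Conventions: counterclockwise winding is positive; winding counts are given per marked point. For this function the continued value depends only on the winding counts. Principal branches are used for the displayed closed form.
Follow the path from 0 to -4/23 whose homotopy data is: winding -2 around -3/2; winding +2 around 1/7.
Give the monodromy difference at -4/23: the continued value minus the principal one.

Continued minus principal equals (72/13)*pi*i.

The rational part is single-valued and drops out of the difference; each branch term changes only by its own monodromy.
(18/13)*log(1 - η/(1/7)): each positive loop around 1/7 adds 2*pi*i to the log, so winding +2 contributes (18/13)*(2)*2*pi*i = (72/13)*pi*i.
(9/7)*sqrt(1 - η/(-3/2)): winding -2 is even, the square root returns to the same sheet, contribution 0.
Summing the contributions at η = -4/23 gives (72/13)*pi*i.


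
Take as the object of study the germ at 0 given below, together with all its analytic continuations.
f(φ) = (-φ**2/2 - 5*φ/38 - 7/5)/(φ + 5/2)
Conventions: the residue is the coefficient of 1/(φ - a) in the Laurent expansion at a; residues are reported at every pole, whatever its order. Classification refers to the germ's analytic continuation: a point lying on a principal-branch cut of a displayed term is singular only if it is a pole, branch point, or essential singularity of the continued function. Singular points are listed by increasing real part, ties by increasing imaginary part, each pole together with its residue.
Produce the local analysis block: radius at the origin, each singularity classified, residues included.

Denominator factor (φ + 5/2): pole of order 1 at -5/2, modulus 5/2.
The radius of convergence is the smallest modulus among the singular points: 5/2.
At the order-1 pole -5/2 set g(φ) = (φ - (-5/2))*f(φ) = -φ**2/2 - 5*φ/38 - 7/5.
Simple pole: residue = g(a) at a = -5/2, which is -3189/760.

Radius of convergence at 0: 5/2.
At -5/2: a pole of order 1; residue -3189/760.


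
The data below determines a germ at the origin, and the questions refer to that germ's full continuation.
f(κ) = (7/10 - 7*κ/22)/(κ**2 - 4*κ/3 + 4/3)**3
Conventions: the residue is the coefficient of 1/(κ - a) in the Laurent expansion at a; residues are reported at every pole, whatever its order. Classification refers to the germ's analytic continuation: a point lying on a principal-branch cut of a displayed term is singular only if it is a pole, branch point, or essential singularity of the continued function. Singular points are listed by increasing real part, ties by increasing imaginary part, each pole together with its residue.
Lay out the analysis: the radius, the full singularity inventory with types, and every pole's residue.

Radius of convergence at 0: (2/3)*sqrt(3).
At (2/3) - ((2/3)*sqrt(2))*i: a pole of order 3; residue ((39123/450560)*sqrt(2))*i.
At (2/3) + ((2/3)*sqrt(2))*i: a pole of order 3; residue -((39123/450560)*sqrt(2))*i.

Denominator factor (κ**2 - 4*κ/3 + 4/3)^3: discriminant -32/9, complex-conjugate roots (2/3) + ((2/3)*sqrt(2))*i and (2/3) - ((2/3)*sqrt(2))*i; poles of order 3, moduli (2/3)*sqrt(3) and (2/3)*sqrt(3).
The radius of convergence is the smallest modulus among the singular points: (2/3)*sqrt(3).
The factor κ**2 - 4*κ/3 + 4/3 splits as (κ - a)(κ - a') with a = (2/3) - ((2/3)*sqrt(2))*i, a' = (2/3) + ((2/3)*sqrt(2))*i. At the order-3 pole a set g(κ) = (κ - a)^3*f(κ) = [7/10 - 7*κ/22] / (κ - a')^3.
Order-3 pole: residue = g''(a)/2; g''((2/3) - ((2/3)*sqrt(2))*i) = ((39123/225280)*sqrt(2))*i, so the residue is ((39123/450560)*sqrt(2))*i.
The factor κ**2 - 4*κ/3 + 4/3 splits as (κ - a)(κ - a') with a = (2/3) + ((2/3)*sqrt(2))*i, a' = (2/3) - ((2/3)*sqrt(2))*i. At the order-3 pole a set g(κ) = (κ - a)^3*f(κ) = [7/10 - 7*κ/22] / (κ - a')^3.
Order-3 pole: residue = g''(a)/2; g''((2/3) + ((2/3)*sqrt(2))*i) = -((39123/225280)*sqrt(2))*i, so the residue is -((39123/450560)*sqrt(2))*i.
List the singular points by increasing real part (a conjugate pair: the negative imaginary part first).


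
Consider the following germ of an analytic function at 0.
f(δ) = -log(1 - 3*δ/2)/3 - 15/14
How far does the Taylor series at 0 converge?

Branch term (-1/3)*log(1 - δ/(2/3)): its argument vanishes at δ = 2/3, a logarithmic branch point, modulus 2/3.
The radius of convergence is the smallest modulus among the singular points: 2/3.

The radius of convergence is 2/3.


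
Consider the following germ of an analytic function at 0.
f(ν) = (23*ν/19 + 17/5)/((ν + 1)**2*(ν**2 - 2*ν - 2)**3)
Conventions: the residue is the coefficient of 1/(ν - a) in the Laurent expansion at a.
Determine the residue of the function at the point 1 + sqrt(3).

The residue is -2611/190 + (54311/6840)*sqrt(3).


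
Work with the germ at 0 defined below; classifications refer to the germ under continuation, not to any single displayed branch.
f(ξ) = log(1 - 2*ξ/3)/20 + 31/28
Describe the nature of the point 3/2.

The term (1/20)*log(1 - ξ/(3/2)) has argument 1 - 3/2/(3/2) = 0 at 3/2: a logarithmic (infinitely-sheeted) branch point; the remaining terms are analytic or single-valued there.

The point is a logarithmic branch point.


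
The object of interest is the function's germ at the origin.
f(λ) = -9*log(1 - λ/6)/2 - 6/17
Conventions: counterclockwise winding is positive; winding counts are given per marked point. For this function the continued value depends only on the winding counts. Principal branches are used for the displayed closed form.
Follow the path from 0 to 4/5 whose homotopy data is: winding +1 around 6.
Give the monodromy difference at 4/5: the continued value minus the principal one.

Continued minus principal equals -(9)*pi*i.

The rational part is single-valued and drops out of the difference; each branch term changes only by its own monodromy.
(-9/2)*log(1 - λ/(6)): each positive loop around 6 adds 2*pi*i to the log, so winding +1 contributes (-9/2)*(1)*2*pi*i = -(9)*pi*i.
Summing the contributions at λ = 4/5 gives -(9)*pi*i.


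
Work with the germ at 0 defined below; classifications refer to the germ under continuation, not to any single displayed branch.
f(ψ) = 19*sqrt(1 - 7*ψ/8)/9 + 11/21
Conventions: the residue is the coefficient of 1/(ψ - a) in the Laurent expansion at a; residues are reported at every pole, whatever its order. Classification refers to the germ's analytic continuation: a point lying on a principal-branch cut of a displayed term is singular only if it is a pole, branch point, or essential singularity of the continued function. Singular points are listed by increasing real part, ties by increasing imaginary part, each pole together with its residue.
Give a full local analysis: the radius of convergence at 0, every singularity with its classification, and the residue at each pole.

Branch term (19/9)*sqrt(1 - ψ/(8/7)): its argument vanishes at ψ = 8/7, a square-root branch point, modulus 8/7.
The radius of convergence is the smallest modulus among the singular points: 8/7.

Radius of convergence at 0: 8/7.
At 8/7: an algebraic (square-root) branch point.


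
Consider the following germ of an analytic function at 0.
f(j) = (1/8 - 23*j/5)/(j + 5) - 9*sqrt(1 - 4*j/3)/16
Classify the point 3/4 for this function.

The term (-9/16)*sqrt(1 - j/(3/4)) has argument 1 - 3/4/(3/4) = 0 at 3/4: a square-root (algebraic, two-sheeted) branch point; the remaining terms are analytic or single-valued there.

The point is an algebraic (square-root) branch point.


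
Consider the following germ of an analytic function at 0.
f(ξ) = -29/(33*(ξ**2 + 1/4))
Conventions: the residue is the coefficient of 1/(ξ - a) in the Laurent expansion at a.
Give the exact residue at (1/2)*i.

The factor ξ**2 + 1/4 splits as (ξ - a)(ξ - a') with a = (1/2)*i, a' = -(1/2)*i. At the order-1 pole a set g(ξ) = (ξ - a)*f(ξ) = [-29/33] / (ξ - a').
Simple pole: residue = g(a) at a = (1/2)*i, which is (29/33)*i.

The residue is (29/33)*i.


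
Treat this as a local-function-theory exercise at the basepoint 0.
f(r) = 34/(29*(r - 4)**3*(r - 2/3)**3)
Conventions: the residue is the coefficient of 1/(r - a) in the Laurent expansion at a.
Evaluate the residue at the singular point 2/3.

At the order-3 pole 2/3 set g(r) = (r - (2/3))^3*f(r) = 34/(29*(r - 4)**3).
Order-3 pole: residue = g''(a)/2; g''(2/3) = -12393/362500, so the residue is -12393/725000.

The residue is -12393/725000.


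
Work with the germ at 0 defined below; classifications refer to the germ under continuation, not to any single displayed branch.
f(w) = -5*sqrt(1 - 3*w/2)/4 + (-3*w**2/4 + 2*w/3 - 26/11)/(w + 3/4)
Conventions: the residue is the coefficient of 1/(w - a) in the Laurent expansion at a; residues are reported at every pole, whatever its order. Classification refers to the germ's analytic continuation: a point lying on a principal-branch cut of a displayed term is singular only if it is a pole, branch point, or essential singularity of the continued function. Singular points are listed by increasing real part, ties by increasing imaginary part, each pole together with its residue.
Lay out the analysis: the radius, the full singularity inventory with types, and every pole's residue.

Radius of convergence at 0: 2/3.
At -3/4: a pole of order 1; residue -2313/704.
At 2/3: an algebraic (square-root) branch point.

Denominator factor (w + 3/4): pole of order 1 at -3/4, modulus 3/4.
Branch term (-5/4)*sqrt(1 - w/(2/3)): its argument vanishes at w = 2/3, a square-root branch point, modulus 2/3.
The radius of convergence is the smallest modulus among the singular points: 2/3.
The branch term is analytic at -3/4 and contributes nothing to the residue; only the rational part matters.
At the order-1 pole -3/4 set g(w) = (w - (-3/4))*(rational part) = -3*w**2/4 + 2*w/3 - 26/11.
Simple pole: residue = g(a) at a = -3/4, which is -2313/704.
List the singular points by increasing real part (a conjugate pair: the negative imaginary part first).


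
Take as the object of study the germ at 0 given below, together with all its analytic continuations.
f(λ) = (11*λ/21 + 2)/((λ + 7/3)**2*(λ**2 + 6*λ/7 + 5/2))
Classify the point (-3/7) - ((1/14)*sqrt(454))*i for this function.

The denominator factor λ**2 + 6*λ/7 + 5/2 vanishes at (-3/7) - ((1/14)*sqrt(454))*i and appears to the power 1; the numerator there equals (87/49) - ((11/294)*sqrt(454))*i, nonzero, and no other factor vanishes.
Hence a pole whose order is the multiplicity, 1.

The point is a pole of order 1.


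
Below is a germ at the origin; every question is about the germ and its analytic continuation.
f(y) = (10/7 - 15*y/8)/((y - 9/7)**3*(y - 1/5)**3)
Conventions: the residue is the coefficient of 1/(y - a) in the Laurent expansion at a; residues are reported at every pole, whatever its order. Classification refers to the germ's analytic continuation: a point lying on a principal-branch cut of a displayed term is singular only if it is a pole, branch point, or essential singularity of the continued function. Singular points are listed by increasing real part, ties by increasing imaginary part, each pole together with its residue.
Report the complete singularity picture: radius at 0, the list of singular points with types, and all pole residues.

Radius of convergence at 0: 1/5.
At 1/5: a pole of order 3; residue -22509375/158470336.
At 9/7: a pole of order 3; residue 22509375/158470336.

Denominator factor (y - 1/5)^3: pole of order 3 at 1/5, modulus 1/5.
Denominator factor (y - 9/7)^3: pole of order 3 at 9/7, modulus 9/7.
The radius of convergence is the smallest modulus among the singular points: 1/5.
At the order-3 pole 1/5 set g(y) = (y - (1/5))^3*f(y) = (10/7 - 15*y/8)/(y - 9/7)**3.
Order-3 pole: residue = g''(a)/2; g''(1/5) = -22509375/79235168, so the residue is -22509375/158470336.
At the order-3 pole 9/7 set g(y) = (y - (9/7))^3*f(y) = (10/7 - 15*y/8)/(y - 1/5)**3.
Order-3 pole: residue = g''(a)/2; g''(9/7) = 22509375/79235168, so the residue is 22509375/158470336.
List the singular points by increasing real part (a conjugate pair: the negative imaginary part first).


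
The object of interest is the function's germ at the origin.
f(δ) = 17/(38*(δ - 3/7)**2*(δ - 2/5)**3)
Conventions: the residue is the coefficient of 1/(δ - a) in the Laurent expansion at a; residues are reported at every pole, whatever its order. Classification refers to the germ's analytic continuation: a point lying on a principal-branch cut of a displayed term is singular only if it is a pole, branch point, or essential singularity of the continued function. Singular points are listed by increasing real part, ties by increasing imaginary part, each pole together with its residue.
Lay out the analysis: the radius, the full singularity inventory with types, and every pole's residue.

Denominator factor (δ - 3/7)^2: pole of order 2 at 3/7, modulus 3/7.
Denominator factor (δ - 2/5)^3: pole of order 3 at 2/5, modulus 2/5.
The radius of convergence is the smallest modulus among the singular points: 2/5.
At the order-3 pole 2/5 set g(δ) = (δ - (2/5))^3*f(δ) = 17/(38*(δ - 3/7)**2).
Order-3 pole: residue = g''(a)/2; g''(2/5) = 76531875/19, so the residue is 76531875/38.
At the order-2 pole 3/7 set g(δ) = (δ - (3/7))^2*f(δ) = 17/(38*(δ - 2/5)**3).
Order-2 pole: residue = g'(a); g'(3/7) = -76531875/38, so the residue is -76531875/38.
List the singular points by increasing real part (a conjugate pair: the negative imaginary part first).

Radius of convergence at 0: 2/5.
At 2/5: a pole of order 3; residue 76531875/38.
At 3/7: a pole of order 2; residue -76531875/38.


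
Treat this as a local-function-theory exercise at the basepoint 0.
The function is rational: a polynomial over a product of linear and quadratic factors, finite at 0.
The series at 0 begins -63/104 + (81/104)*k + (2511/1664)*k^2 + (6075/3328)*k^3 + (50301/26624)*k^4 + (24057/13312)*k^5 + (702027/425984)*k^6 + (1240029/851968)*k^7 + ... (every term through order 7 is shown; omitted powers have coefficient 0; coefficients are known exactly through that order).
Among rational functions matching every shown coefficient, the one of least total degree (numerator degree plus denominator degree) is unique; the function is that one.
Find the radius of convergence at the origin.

No rational of total degree below 3 reproduces all 8 coefficients; solving the [1/2] Pade equations on them gives f(k) = (3*k - 14/13)/(k - 4/3)**2, whose expansion matches every shown term.
Denominator factor (k - 4/3)^2: pole of order 2 at 4/3, modulus 4/3.
The radius of convergence is the smallest modulus among the singular points: 4/3.

The radius of convergence is 4/3.


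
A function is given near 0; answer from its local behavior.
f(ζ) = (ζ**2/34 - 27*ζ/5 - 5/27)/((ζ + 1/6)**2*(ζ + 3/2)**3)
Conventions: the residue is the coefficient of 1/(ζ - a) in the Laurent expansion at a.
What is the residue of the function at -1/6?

At the order-2 pole -1/6 set g(ζ) = (ζ - (-1/6))^2*f(ζ) = (ζ**2/34 - 27*ζ/5 - 5/27)/(ζ + 3/2)**3.
Order-2 pole: residue = g'(a); g'(-1/6) = -515547/174080, so the residue is -515547/174080.

The residue is -515547/174080.


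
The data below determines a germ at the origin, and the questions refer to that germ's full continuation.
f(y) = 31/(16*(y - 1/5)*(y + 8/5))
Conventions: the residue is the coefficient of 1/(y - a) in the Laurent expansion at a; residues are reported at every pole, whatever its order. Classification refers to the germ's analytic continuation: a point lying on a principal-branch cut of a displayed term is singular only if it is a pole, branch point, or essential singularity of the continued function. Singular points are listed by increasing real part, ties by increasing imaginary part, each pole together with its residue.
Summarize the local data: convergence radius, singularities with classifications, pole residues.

Denominator factor (y - 1/5): pole of order 1 at 1/5, modulus 1/5.
Denominator factor (y + 8/5): pole of order 1 at -8/5, modulus 8/5.
The radius of convergence is the smallest modulus among the singular points: 1/5.
At the order-1 pole -8/5 set g(y) = (y - (-8/5))*f(y) = 31/(16*(y - 1/5)).
Simple pole: residue = g(a) at a = -8/5, which is -155/144.
At the order-1 pole 1/5 set g(y) = (y - (1/5))*f(y) = 31/(16*(y + 8/5)).
Simple pole: residue = g(a) at a = 1/5, which is 155/144.
List the singular points by increasing real part (a conjugate pair: the negative imaginary part first).

Radius of convergence at 0: 1/5.
At -8/5: a pole of order 1; residue -155/144.
At 1/5: a pole of order 1; residue 155/144.


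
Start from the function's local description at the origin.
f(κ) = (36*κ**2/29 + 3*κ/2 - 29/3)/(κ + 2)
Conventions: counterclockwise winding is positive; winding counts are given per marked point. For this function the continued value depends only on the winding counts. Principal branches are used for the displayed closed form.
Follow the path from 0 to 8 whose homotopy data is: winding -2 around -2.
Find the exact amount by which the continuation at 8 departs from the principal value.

The function is rational, hence single-valued: continuing it around any pole returns the same value, so the difference is 0.

Continued minus principal equals 0.


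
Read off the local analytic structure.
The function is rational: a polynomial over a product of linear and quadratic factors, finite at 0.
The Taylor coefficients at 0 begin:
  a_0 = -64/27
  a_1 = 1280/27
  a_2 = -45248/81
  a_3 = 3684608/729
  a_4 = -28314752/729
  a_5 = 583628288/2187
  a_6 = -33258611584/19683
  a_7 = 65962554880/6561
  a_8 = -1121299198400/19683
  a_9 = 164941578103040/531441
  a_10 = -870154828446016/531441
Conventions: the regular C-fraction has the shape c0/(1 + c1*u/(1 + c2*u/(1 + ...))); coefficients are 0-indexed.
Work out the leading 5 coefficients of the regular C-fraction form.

Taylor coefficients (read off): a_0 = -64/27, a_1 = 1280/27, a_2 = -45248/81, a_3 = 3684608/729, a_4 = -28314752/729.
c0 = a_0 = -64/27. Peel one level at a time: if S = 1 + c*u/S' with S'(0) = 1, then c is the u-coefficient of S and S' = c*u/(S - 1).
S_1 = c0/f = 1 + (20)*u + (493/3)*u^2 + ...; c1 = 20.
S_2 = c1*u/(S_1 - 1) = 1 + (-493/60)*u + (348107/10800)*u^2 + ...; c2 = -493/60.
S_3 = c2*u/(S_2 - 1) = 1 + (348107/88740)*u + (165935971/19686969)*u^2 + ...; c3 = 348107/88740.
S_4 = c3*u/(S_3 - 1) = 1 + (-3318719420/1544550759)*u + ...; c4 = -3318719420/1544550759.

The regular C-fraction coefficients are [-64/27, 20, -493/60, 348107/88740, -3318719420/1544550759].


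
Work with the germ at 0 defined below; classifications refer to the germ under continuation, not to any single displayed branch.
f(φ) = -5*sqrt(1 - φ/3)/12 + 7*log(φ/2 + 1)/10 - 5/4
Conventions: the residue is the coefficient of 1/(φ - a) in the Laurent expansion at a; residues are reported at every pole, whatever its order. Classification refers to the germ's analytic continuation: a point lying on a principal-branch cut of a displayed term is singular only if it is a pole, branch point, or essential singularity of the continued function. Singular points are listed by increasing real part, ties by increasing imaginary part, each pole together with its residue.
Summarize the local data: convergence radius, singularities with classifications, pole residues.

Branch term (7/10)*log(1 - φ/(-2)): its argument vanishes at φ = -2, a logarithmic branch point, modulus 2.
Branch term (-5/12)*sqrt(1 - φ/(3)): its argument vanishes at φ = 3, a square-root branch point, modulus 3.
The radius of convergence is the smallest modulus among the singular points: 2.
List the singular points by increasing real part (a conjugate pair: the negative imaginary part first).

Radius of convergence at 0: 2.
At -2: a logarithmic branch point.
At 3: an algebraic (square-root) branch point.
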